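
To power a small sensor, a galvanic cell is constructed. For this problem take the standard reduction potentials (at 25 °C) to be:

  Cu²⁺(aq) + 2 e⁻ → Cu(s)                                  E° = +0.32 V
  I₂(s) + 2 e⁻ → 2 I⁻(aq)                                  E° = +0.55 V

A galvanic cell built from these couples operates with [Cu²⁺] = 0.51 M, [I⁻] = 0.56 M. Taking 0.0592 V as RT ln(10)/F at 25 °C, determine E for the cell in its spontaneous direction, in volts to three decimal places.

+0.254 V

I₂/I⁻ is the cathode (higher E°), Cu²⁺/Cu the anode: E°cell = +0.55 − (+0.32) = +0.23 V, n = 2.
Overall: I₂(s) + Cu(s) → 2 I⁻(aq) + Cu²⁺(aq)
Q = [I⁻]^2·[Cu²⁺]; log Q = -0.796.
E = E° − (0.0592/n) log Q = +0.23 − (0.0592/2)(-0.796) = +0.254 V.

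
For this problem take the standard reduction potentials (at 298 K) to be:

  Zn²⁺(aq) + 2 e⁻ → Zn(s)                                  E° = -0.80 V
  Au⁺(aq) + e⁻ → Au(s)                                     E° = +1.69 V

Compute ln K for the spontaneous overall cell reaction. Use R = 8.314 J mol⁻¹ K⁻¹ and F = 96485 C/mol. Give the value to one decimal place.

Cathode: Au⁺/Au; anode: Zn²⁺/Zn. E°cell = (+1.69) − (-0.80) = +2.49 V, with n = 2.
ΔG° = −nFE° = −RT ln K, so ln K = nFE°/(RT) = (2)(96485)(+2.49) / ((8.314)(298)) = 193.938.

193.9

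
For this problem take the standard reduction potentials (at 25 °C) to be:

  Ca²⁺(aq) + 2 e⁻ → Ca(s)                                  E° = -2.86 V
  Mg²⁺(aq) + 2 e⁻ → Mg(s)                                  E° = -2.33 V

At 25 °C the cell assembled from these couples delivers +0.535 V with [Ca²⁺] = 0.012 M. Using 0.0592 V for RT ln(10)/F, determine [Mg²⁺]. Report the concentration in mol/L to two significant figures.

Mg²⁺/Mg is the cathode, Ca²⁺/Ca the anode: E°cell = +0.53 V, n = 2.
Overall reaction: Mg²⁺(aq) + Ca(s) → Mg(s) + Ca²⁺(aq); Q = [Ca²⁺]^1/[Mg²⁺]^1.
From E = E° − (0.0592/n) log Q: log Q = (E° − E)·n/0.0592 = (+0.53 − (+0.535))·2/0.0592 = -0.1689.
So 1·log[Mg²⁺] = 1·log(0.012) − log Q = -1.9208 − (-0.1689) = -1.7519; [Mg²⁺] = 10^(-1.7519) ≈ 0.018 M.

0.018 M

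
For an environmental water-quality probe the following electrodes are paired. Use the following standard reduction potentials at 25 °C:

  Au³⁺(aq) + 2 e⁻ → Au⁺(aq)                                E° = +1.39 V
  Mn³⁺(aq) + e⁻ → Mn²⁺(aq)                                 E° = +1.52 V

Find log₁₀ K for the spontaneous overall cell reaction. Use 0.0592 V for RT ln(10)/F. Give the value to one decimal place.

Cathode: Mn³⁺/Mn²⁺; anode: Au³⁺/Au⁺. E°cell = +0.13 V, n = 2.
log K = nE°cell / 0.0592 = (2)(+0.13) / 0.0592 = 4.4.

4.4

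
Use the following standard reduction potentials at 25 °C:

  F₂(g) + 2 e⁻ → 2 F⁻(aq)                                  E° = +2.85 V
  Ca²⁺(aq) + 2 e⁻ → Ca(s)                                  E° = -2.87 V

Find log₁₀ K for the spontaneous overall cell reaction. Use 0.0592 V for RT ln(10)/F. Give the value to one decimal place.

193.2

Cathode: F₂/F⁻; anode: Ca²⁺/Ca. E°cell = +5.72 V, n = 2.
log K = nE°cell / 0.0592 = (2)(+5.72) / 0.0592 = 193.2.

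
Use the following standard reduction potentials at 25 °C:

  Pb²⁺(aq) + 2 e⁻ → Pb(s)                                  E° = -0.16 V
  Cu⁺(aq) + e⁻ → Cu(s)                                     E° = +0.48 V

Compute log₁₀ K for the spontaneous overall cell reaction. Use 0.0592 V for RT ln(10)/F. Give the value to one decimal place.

Cathode: Cu⁺/Cu; anode: Pb²⁺/Pb. E°cell = +0.64 V, n = 2.
log K = nE°cell / 0.0592 = (2)(+0.64) / 0.0592 = 21.6.

21.6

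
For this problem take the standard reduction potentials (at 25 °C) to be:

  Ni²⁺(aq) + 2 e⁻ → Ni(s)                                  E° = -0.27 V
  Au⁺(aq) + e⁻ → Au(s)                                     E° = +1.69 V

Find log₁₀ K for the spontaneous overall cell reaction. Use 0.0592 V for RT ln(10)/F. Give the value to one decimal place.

Cathode: Au⁺/Au; anode: Ni²⁺/Ni. E°cell = +1.96 V, n = 2.
log K = nE°cell / 0.0592 = (2)(+1.96) / 0.0592 = 66.2.

66.2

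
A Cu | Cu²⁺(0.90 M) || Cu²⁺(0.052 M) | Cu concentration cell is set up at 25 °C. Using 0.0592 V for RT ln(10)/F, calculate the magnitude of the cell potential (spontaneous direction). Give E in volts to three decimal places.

For a concentration cell E°cell = 0. The 0.90 M side is the cathode (reduction is favoured where [Cu²⁺] is higher).
With n = 2, E = −(0.0592/2) log([Cu²⁺]ₐₙ/[Cu²⁺]꜀ₐₜ) = −(0.0592/2) log(0.052/0.9) = −(0.0592/2)(-1.238) = +0.037 V.

+0.037 V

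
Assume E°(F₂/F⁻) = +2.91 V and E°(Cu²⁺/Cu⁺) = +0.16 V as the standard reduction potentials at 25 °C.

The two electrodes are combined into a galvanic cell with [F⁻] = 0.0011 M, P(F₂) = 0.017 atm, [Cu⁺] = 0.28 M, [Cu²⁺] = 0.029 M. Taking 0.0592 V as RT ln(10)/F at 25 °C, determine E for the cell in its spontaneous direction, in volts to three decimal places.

F₂/F⁻ is the cathode (higher E°), Cu²⁺/Cu⁺ the anode: E°cell = +2.91 − (+0.16) = +2.75 V, n = 2.
Overall: F₂(g) + 2 Cu⁺(aq) → 2 F⁻(aq) + 2 Cu²⁺(aq)
Q = [F⁻]^2·[Cu²⁺]^2 / (P(F₂)·[Cu⁺]^2); log Q = -6.117.
E = E° − (0.0592/n) log Q = +2.75 − (0.0592/2)(-6.117) = +2.931 V.

+2.931 V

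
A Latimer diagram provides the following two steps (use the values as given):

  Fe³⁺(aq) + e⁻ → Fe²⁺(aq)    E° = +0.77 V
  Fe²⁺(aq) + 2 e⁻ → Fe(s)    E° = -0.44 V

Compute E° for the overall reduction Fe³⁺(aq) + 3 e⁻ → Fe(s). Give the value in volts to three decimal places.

Since ΔG° = −nFE° is additive over sequential reductions, n₃E°₃ = n₁E°₁ + n₂E°₂.
E°₃ = (1×+0.77 + 2×-0.44) / 3 = (-0.110) / 3 = -0.037 V.
Simply averaging or adding the two E° values would be wrong; the electron-weighted sum is required.

-0.037 V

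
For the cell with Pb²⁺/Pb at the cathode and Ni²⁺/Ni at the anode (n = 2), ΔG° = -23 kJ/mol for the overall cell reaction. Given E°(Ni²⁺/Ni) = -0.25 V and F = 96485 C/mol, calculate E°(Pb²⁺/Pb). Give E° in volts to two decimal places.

-0.13 V

E°cell = −ΔG°/(nF) = −(-23×10³)/((2)(96485)) = +0.119 V.
Since Pb²⁺/Pb is the cathode and Ni²⁺/Ni the anode, E°cell = E°(Pb²⁺/Pb) − E°(Ni²⁺/Ni).
So E°(Pb²⁺/Pb) = E°cell + E°(Ni²⁺/Ni) = +0.119 + (-0.25) = -0.13 V.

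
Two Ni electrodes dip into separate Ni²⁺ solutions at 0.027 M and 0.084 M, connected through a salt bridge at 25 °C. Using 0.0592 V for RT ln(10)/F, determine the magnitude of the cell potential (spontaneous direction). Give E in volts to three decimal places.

+0.015 V

For a concentration cell E°cell = 0. The 0.084 M side is the cathode (reduction is favoured where [Ni²⁺] is higher).
With n = 2, E = −(0.0592/2) log([Ni²⁺]ₐₙ/[Ni²⁺]꜀ₐₜ) = −(0.0592/2) log(0.027/0.084) = −(0.0592/2)(-0.493) = +0.015 V.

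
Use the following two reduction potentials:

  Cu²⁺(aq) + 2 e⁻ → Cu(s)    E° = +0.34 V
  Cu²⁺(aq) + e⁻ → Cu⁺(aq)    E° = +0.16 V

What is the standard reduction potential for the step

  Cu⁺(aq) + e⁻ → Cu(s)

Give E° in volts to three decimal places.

+0.520 V

Sequential free energies add, so n₃E°₃ = n₁E°₁ + n₂E°₂.
With n₃ = 2, and the known step contributing 1×(+0.16) V, the unknown satisfies 1·E° = 2×(+0.34) − 1×(+0.16) = +0.520.
E° = +0.520 / 1 = +0.520 V.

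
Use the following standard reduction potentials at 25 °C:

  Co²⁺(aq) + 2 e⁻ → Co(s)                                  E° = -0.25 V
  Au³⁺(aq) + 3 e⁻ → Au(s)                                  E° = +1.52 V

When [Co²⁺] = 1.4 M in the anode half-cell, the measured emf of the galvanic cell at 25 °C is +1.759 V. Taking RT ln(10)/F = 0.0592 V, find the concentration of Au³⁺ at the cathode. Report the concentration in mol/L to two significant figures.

Au³⁺/Au is the cathode, Co²⁺/Co the anode: E°cell = +1.77 V, n = 6.
Overall reaction: 2 Au³⁺(aq) + 3 Co(s) → 2 Au(s) + 3 Co²⁺(aq); Q = [Co²⁺]^3/[Au³⁺]^2.
From E = E° − (0.0592/n) log Q: log Q = (E° − E)·n/0.0592 = (+1.77 − (+1.759))·6/0.0592 = 1.1149.
So 2·log[Au³⁺] = 3·log(1.4) − log Q = 0.4384 − (1.1149) = -0.6765; log[Au³⁺] = -0.6765 / 2 = -0.3382; [Au³⁺] = 10^(-0.3382) ≈ 0.46 M.

0.46 M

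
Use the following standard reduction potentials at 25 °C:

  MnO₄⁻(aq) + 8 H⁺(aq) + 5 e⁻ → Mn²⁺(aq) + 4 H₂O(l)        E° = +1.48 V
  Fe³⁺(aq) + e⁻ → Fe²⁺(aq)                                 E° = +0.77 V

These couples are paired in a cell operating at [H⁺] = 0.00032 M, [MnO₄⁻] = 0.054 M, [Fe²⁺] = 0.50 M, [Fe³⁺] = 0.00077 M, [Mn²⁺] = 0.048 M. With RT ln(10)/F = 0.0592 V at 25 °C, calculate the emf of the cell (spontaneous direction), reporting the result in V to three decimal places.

+0.546 V

MnO₄⁻/Mn²⁺ is the cathode (higher E°), Fe³⁺/Fe²⁺ the anode: E°cell = +1.48 − (+0.77) = +0.71 V, n = 5.
Overall: MnO₄⁻(aq) + 8 H⁺(aq) + 5 Fe²⁺(aq) → Mn²⁺(aq) + 4 H₂O(l) + 5 Fe³⁺(aq)
Q = [Mn²⁺]·[Fe³⁺]^5 / ([MnO₄⁻]·[H⁺]^8·[Fe²⁺]^5); log Q = 13.845.
E = E° − (0.0592/n) log Q = +0.71 − (0.0592/5)(13.845) = +0.546 V.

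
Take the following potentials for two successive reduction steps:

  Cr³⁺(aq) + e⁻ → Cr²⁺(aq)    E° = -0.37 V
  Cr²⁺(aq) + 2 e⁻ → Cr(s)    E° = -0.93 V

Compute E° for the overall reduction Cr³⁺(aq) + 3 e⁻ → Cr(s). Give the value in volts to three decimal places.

-0.743 V

Since ΔG° = −nFE° is additive over sequential reductions, n₃E°₃ = n₁E°₁ + n₂E°₂.
E°₃ = (1×-0.37 + 2×-0.93) / 3 = (-2.230) / 3 = -0.743 V.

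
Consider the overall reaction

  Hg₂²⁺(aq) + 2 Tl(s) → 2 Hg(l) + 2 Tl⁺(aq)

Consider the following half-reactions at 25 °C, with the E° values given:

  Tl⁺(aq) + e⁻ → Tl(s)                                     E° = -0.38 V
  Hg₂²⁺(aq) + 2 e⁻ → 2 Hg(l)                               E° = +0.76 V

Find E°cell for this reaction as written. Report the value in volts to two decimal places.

+1.14 V

The Hg₂²⁺/Hg couple has the higher reduction potential, so it is the cathode; Tl⁺/Tl is oxidised at the anode.
E°cell = E°(cathode) − E°(anode) = (+0.76) − (-0.38) = +1.14 V.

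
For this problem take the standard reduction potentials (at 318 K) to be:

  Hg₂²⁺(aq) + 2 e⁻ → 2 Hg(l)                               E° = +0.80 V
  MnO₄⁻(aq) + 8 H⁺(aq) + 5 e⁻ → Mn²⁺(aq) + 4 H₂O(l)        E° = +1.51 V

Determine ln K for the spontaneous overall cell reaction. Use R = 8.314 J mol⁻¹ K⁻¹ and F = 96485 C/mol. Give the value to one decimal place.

259.1

Cathode: MnO₄⁻/Mn²⁺; anode: Hg₂²⁺/Hg. E°cell = (+1.51) − (+0.80) = +0.71 V, with n = 10.
ΔG° = −nFE° = −RT ln K, so ln K = nFE°/(RT) = (10)(96485)(+0.71) / ((8.314)(318)) = 259.108.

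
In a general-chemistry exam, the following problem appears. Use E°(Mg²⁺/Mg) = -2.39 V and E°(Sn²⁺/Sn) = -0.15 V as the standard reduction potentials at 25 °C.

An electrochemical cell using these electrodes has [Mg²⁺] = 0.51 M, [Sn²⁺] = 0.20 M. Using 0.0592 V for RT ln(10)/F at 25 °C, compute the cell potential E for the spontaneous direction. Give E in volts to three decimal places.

Sn²⁺/Sn is the cathode (higher E°), Mg²⁺/Mg the anode: E°cell = -0.15 − (-2.39) = +2.24 V, n = 2.
Overall: Sn²⁺(aq) + Mg(s) → Sn(s) + Mg²⁺(aq)
Q = [Mg²⁺] / ([Sn²⁺]); log Q = 0.407.
E = E° − (0.0592/n) log Q = +2.24 − (0.0592/2)(0.407) = +2.228 V.

+2.228 V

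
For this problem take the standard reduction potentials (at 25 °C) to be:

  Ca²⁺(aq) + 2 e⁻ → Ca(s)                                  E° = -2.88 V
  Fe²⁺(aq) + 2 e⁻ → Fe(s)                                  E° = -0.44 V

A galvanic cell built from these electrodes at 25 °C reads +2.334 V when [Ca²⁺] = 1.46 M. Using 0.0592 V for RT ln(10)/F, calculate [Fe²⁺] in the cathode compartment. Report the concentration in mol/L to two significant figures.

0.00038 M

Fe²⁺/Fe is the cathode, Ca²⁺/Ca the anode: E°cell = +2.44 V, n = 2.
Overall reaction: Fe²⁺(aq) + Ca(s) → Fe(s) + Ca²⁺(aq); Q = [Ca²⁺]^1/[Fe²⁺]^1.
From E = E° − (0.0592/n) log Q: log Q = (E° − E)·n/0.0592 = (+2.44 − (+2.334))·2/0.0592 = 3.5811.
So 1·log[Fe²⁺] = 1·log(1.46) − log Q = 0.1644 − (3.5811) = -3.4167; [Fe²⁺] = 10^(-3.4167) ≈ 0.00038 M.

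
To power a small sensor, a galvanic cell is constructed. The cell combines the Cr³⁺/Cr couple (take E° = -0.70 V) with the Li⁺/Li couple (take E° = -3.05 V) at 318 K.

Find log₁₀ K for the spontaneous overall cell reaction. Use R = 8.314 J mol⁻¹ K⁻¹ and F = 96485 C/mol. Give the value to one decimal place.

Cathode: Cr³⁺/Cr; anode: Li⁺/Li. E°cell = (-0.70) − (-3.05) = +2.35 V, with n = 3.
ΔG° = −nFE° = −RT ln K, so ln K = nFE°/(RT) = (3)(96485)(+2.35) / ((8.314)(318)) = 257.283.
log₁₀ K = 257.283 / ln 10 = 111.7.

111.7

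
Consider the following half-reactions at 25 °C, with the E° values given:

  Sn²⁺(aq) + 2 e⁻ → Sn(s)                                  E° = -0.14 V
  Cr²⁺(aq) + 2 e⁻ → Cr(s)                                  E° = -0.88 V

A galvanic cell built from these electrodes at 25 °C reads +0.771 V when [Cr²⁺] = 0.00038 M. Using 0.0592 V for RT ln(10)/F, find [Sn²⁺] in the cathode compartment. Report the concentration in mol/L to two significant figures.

0.0042 M

Sn²⁺/Sn is the cathode, Cr²⁺/Cr the anode: E°cell = +0.74 V, n = 2.
Overall reaction: Sn²⁺(aq) + Cr(s) → Sn(s) + Cr²⁺(aq); Q = [Cr²⁺]^1/[Sn²⁺]^1.
From E = E° − (0.0592/n) log Q: log Q = (E° − E)·n/0.0592 = (+0.74 − (+0.771))·2/0.0592 = -1.0473.
So 1·log[Sn²⁺] = 1·log(0.00038) − log Q = -3.4202 − (-1.0473) = -2.3729; [Sn²⁺] = 10^(-2.3729) ≈ 0.0042 M.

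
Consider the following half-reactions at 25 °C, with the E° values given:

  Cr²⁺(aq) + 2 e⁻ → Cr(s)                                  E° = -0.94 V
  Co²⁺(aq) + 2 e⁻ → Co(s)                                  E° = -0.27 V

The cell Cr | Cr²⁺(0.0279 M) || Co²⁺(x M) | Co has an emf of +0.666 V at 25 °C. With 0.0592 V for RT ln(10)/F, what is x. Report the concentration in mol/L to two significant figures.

0.020 M

Co²⁺/Co is the cathode, Cr²⁺/Cr the anode: E°cell = +0.67 V, n = 2.
Overall reaction: Co²⁺(aq) + Cr(s) → Co(s) + Cr²⁺(aq); Q = [Cr²⁺]^1/[Co²⁺]^1.
From E = E° − (0.0592/n) log Q: log Q = (E° − E)·n/0.0592 = (+0.67 − (+0.666))·2/0.0592 = 0.1351.
So 1·log[Co²⁺] = 1·log(0.0279) − log Q = -1.5544 − (0.1351) = -1.6895; [Co²⁺] = 10^(-1.6895) ≈ 0.020 M.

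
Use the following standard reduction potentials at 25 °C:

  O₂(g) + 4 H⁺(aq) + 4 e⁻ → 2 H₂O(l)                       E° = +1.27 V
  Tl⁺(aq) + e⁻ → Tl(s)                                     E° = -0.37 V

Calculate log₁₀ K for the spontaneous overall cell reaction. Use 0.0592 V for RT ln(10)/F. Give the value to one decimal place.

110.8

Cathode: O₂/H₂O; anode: Tl⁺/Tl. E°cell = +1.64 V, n = 4.
log K = nE°cell / 0.0592 = (4)(+1.64) / 0.0592 = 110.8.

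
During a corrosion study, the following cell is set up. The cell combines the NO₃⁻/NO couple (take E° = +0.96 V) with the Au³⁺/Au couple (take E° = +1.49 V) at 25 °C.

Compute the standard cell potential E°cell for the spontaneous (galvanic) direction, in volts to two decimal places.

+0.53 V

The Au³⁺/Au couple has the higher reduction potential, so it is the cathode; NO₃⁻/NO is oxidised at the anode.
E°cell = E°(cathode) − E°(anode) = (+1.49) − (+0.96) = +0.53 V.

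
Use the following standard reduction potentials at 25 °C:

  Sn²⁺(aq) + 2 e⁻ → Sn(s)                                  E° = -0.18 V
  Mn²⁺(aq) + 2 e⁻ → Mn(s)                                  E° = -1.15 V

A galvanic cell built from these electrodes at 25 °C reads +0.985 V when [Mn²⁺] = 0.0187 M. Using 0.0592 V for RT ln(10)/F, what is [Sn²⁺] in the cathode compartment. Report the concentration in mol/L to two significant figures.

Sn²⁺/Sn is the cathode, Mn²⁺/Mn the anode: E°cell = +0.97 V, n = 2.
Overall reaction: Sn²⁺(aq) + Mn(s) → Sn(s) + Mn²⁺(aq); Q = [Mn²⁺]^1/[Sn²⁺]^1.
From E = E° − (0.0592/n) log Q: log Q = (E° − E)·n/0.0592 = (+0.97 − (+0.985))·2/0.0592 = -0.5068.
So 1·log[Sn²⁺] = 1·log(0.0187) − log Q = -1.7282 − (-0.5068) = -1.2214; [Sn²⁺] = 10^(-1.2214) ≈ 0.060 M.

0.060 M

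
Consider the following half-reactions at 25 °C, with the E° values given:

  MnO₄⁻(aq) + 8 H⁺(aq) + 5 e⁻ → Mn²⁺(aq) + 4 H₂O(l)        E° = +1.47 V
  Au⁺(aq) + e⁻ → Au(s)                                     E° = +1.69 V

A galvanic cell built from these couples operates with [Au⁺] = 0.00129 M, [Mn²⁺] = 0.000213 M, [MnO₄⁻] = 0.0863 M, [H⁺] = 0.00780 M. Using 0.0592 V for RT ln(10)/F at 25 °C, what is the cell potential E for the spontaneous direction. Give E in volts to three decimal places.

Au⁺/Au is the cathode (higher E°), MnO₄⁻/Mn²⁺ the anode: E°cell = +1.69 − (+1.47) = +0.22 V, n = 5.
Overall: 5 Au⁺(aq) + Mn²⁺(aq) + 4 H₂O(l) → 5 Au(s) + MnO₄⁻(aq) + 8 H⁺(aq)
Q = [MnO₄⁻]·[H⁺]^8 / ([Au⁺]^5·[Mn²⁺]); log Q = 0.191.
E = E° − (0.0592/n) log Q = +0.22 − (0.0592/5)(0.191) = +0.218 V.

+0.218 V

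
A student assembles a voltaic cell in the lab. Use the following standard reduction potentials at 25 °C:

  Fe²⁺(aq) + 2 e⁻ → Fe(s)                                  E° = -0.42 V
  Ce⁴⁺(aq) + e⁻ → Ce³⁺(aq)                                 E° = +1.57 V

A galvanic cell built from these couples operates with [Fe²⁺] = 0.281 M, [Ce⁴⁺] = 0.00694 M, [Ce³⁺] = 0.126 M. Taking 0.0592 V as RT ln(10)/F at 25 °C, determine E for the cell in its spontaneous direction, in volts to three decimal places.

+1.932 V

Ce⁴⁺/Ce³⁺ is the cathode (higher E°), Fe²⁺/Fe the anode: E°cell = +1.57 − (-0.42) = +1.99 V, n = 2.
Overall: 2 Ce⁴⁺(aq) + Fe(s) → 2 Ce³⁺(aq) + Fe²⁺(aq)
Q = [Ce³⁺]^2·[Fe²⁺] / ([Ce⁴⁺]^2); log Q = 1.967.
E = E° − (0.0592/n) log Q = +1.99 − (0.0592/2)(1.967) = +1.932 V.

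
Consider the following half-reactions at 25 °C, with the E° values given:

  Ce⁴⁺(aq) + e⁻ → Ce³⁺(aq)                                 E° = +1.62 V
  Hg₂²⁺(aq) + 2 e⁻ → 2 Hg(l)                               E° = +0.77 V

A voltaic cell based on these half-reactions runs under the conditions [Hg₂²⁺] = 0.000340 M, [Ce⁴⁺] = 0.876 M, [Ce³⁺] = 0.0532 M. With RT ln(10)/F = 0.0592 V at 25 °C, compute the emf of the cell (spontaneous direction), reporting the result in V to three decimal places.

+1.025 V

Ce⁴⁺/Ce³⁺ is the cathode (higher E°), Hg₂²⁺/Hg the anode: E°cell = +1.62 − (+0.77) = +0.85 V, n = 2.
Overall: 2 Ce⁴⁺(aq) + 2 Hg(l) → 2 Ce³⁺(aq) + Hg₂²⁺(aq)
Q = [Ce³⁺]^2·[Hg₂²⁺] / ([Ce⁴⁺]^2); log Q = -5.902.
E = E° − (0.0592/n) log Q = +0.85 − (0.0592/2)(-5.902) = +1.025 V.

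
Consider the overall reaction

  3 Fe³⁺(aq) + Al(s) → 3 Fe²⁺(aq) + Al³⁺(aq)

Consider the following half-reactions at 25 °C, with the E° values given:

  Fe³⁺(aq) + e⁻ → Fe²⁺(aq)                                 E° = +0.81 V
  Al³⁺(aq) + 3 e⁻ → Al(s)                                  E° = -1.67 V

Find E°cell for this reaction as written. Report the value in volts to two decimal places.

The Fe³⁺/Fe²⁺ couple has the higher reduction potential, so it is the cathode; Al³⁺/Al is oxidised at the anode.
E°cell = E°(cathode) − E°(anode) = (+0.81) − (-1.67) = +2.48 V.

+2.48 V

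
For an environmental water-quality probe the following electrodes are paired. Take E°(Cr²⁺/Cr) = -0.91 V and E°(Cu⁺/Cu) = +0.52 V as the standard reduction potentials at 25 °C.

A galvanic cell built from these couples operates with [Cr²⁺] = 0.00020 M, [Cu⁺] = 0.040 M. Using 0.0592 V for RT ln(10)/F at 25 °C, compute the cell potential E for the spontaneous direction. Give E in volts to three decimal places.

+1.457 V

Cu⁺/Cu is the cathode (higher E°), Cr²⁺/Cr the anode: E°cell = +0.52 − (-0.91) = +1.43 V, n = 2.
Overall: 2 Cu⁺(aq) + Cr(s) → 2 Cu(s) + Cr²⁺(aq)
Q = [Cr²⁺] / ([Cu⁺]^2); log Q = -0.903.
E = E° − (0.0592/n) log Q = +1.43 − (0.0592/2)(-0.903) = +1.457 V.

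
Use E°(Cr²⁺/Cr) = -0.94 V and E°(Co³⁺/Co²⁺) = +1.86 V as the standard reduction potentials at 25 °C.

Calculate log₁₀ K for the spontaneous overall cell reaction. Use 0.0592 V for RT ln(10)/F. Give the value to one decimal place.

94.6

Cathode: Co³⁺/Co²⁺; anode: Cr²⁺/Cr. E°cell = +2.80 V, n = 2.
log K = nE°cell / 0.0592 = (2)(+2.80) / 0.0592 = 94.6.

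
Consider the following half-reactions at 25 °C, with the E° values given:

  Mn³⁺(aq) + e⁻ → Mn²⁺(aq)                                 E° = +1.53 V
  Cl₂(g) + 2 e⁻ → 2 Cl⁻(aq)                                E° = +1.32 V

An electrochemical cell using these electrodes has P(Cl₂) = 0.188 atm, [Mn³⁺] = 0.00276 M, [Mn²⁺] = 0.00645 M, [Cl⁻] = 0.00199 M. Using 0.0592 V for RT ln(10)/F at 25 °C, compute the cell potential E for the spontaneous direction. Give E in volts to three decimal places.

Mn³⁺/Mn²⁺ is the cathode (higher E°), Cl₂/Cl⁻ the anode: E°cell = +1.53 − (+1.32) = +0.21 V, n = 2.
Overall: 2 Mn³⁺(aq) + 2 Cl⁻(aq) → 2 Mn²⁺(aq) + Cl₂(g)
Q = [Mn²⁺]^2·P(Cl₂) / ([Mn³⁺]^2·[Cl⁻]^2); log Q = 5.414.
E = E° − (0.0592/n) log Q = +0.21 − (0.0592/2)(5.414) = +0.050 V.

+0.050 V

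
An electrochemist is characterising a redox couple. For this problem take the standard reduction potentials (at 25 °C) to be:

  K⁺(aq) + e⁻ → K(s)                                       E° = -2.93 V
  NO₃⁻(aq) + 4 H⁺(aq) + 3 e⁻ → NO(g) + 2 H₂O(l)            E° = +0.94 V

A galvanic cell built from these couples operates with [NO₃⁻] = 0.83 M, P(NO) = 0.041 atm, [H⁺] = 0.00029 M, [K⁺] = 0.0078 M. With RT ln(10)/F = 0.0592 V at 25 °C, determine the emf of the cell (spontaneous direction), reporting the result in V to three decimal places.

+3.741 V

NO₃⁻/NO is the cathode (higher E°), K⁺/K the anode: E°cell = +0.94 − (-2.93) = +3.87 V, n = 3.
Overall: NO₃⁻(aq) + 4 H⁺(aq) + 3 K(s) → NO(g) + 2 H₂O(l) + 3 K⁺(aq)
Q = P(NO)·[K⁺]^3 / ([NO₃⁻]·[H⁺]^4); log Q = 6.520.
E = E° − (0.0592/n) log Q = +3.87 − (0.0592/3)(6.520) = +3.741 V.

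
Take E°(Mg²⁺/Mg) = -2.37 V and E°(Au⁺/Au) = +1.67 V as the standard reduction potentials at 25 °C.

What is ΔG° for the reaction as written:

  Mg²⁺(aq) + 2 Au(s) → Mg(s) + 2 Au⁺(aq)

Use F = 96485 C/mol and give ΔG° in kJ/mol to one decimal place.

As written, Mg²⁺/Mg is reduced (cathode) and Au⁺/Au is oxidised (anode), so E°cell = (-2.37) − (+1.67) = -4.04 V.
Balancing electrons gives n = 2.
ΔG° = −nFE° = −(2)(96485)(-4.04) = 779,599 J = +779.6 kJ/mol.

+779.6 kJ/mol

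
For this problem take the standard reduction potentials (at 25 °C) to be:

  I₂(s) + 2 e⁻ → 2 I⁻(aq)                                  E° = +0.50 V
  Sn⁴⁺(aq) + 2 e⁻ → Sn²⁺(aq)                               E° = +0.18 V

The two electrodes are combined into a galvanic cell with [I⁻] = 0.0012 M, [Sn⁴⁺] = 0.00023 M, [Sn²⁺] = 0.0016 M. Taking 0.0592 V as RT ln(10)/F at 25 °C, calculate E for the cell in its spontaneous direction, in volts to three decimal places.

I₂/I⁻ is the cathode (higher E°), Sn⁴⁺/Sn²⁺ the anode: E°cell = +0.50 − (+0.18) = +0.32 V, n = 2.
Overall: I₂(s) + Sn²⁺(aq) → 2 I⁻(aq) + Sn⁴⁺(aq)
Q = [I⁻]^2·[Sn⁴⁺] / ([Sn²⁺]); log Q = -6.684.
E = E° − (0.0592/n) log Q = +0.32 − (0.0592/2)(-6.684) = +0.518 V.

+0.518 V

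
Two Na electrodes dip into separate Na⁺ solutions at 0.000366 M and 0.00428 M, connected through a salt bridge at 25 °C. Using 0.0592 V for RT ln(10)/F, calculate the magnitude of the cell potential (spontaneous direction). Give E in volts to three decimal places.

For a concentration cell E°cell = 0. The 0.00428 M side is the cathode (reduction is favoured where [Na⁺] is higher).
With n = 1, E = −(0.0592/1) log([Na⁺]ₐₙ/[Na⁺]꜀ₐₜ) = −(0.0592/1) log(0.000366/0.00428) = −(0.0592/1)(-1.068) = +0.063 V.

+0.063 V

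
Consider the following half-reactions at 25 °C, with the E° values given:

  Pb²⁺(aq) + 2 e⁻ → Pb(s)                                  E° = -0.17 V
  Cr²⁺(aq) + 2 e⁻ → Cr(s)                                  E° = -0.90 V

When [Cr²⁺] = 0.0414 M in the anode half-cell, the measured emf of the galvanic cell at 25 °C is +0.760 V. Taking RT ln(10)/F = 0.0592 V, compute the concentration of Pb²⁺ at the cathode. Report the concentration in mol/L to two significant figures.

Pb²⁺/Pb is the cathode, Cr²⁺/Cr the anode: E°cell = +0.73 V, n = 2.
Overall reaction: Pb²⁺(aq) + Cr(s) → Pb(s) + Cr²⁺(aq); Q = [Cr²⁺]^1/[Pb²⁺]^1.
From E = E° − (0.0592/n) log Q: log Q = (E° − E)·n/0.0592 = (+0.73 − (+0.760))·2/0.0592 = -1.0135.
So 1·log[Pb²⁺] = 1·log(0.0414) − log Q = -1.3830 − (-1.0135) = -0.3695; [Pb²⁺] = 10^(-0.3695) ≈ 0.43 M.

0.43 M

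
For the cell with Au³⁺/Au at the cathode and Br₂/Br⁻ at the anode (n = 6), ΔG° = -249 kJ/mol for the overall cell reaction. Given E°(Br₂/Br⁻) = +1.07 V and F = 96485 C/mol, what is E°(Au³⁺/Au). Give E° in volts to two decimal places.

+1.50 V

E°cell = −ΔG°/(nF) = −(-249×10³)/((6)(96485)) = +0.430 V.
Since Au³⁺/Au is the cathode and Br₂/Br⁻ the anode, E°cell = E°(Au³⁺/Au) − E°(Br₂/Br⁻).
So E°(Au³⁺/Au) = E°cell + E°(Br₂/Br⁻) = +0.430 + (+1.07) = +1.50 V.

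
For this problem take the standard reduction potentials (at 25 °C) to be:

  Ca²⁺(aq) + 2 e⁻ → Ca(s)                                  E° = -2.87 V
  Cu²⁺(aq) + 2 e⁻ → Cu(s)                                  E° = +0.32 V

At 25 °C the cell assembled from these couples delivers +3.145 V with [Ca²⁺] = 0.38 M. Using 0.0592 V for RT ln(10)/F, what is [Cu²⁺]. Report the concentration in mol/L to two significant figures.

Cu²⁺/Cu is the cathode, Ca²⁺/Ca the anode: E°cell = +3.19 V, n = 2.
Overall reaction: Cu²⁺(aq) + Ca(s) → Cu(s) + Ca²⁺(aq); Q = [Ca²⁺]^1/[Cu²⁺]^1.
From E = E° − (0.0592/n) log Q: log Q = (E° − E)·n/0.0592 = (+3.19 − (+3.145))·2/0.0592 = 1.5203.
So 1·log[Cu²⁺] = 1·log(0.38) − log Q = -0.4202 − (1.5203) = -1.9405; [Cu²⁺] = 10^(-1.9405) ≈ 0.011 M.

0.011 M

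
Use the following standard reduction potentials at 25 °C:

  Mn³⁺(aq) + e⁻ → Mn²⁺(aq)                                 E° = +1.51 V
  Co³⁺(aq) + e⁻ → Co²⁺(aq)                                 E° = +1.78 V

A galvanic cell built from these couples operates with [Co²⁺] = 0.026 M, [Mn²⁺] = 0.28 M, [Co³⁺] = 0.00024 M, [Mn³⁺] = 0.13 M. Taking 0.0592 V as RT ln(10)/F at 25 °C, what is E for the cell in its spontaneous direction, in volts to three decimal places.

+0.169 V

Co³⁺/Co²⁺ is the cathode (higher E°), Mn³⁺/Mn²⁺ the anode: E°cell = +1.78 − (+1.51) = +0.27 V, n = 1.
Overall: Co³⁺(aq) + Mn²⁺(aq) → Co²⁺(aq) + Mn³⁺(aq)
Q = [Co²⁺]·[Mn³⁺] / ([Co³⁺]·[Mn²⁺]); log Q = 1.702.
E = E° − (0.0592/n) log Q = +0.27 − (0.0592/1)(1.702) = +0.169 V.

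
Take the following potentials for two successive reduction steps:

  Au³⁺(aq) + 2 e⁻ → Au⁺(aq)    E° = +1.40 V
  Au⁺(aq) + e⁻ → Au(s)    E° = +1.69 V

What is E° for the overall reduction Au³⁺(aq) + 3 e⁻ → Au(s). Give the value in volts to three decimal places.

Adding the free-energy changes (−nFE°) of the two steps gives −n₃FE°₃ = −n₁FE°₁ − n₂FE°₂.
E°₃ = (2×+1.40 + 1×+1.69) / 3 = (+4.490) / 3 = +1.497 V.
Simply averaging or adding the two E° values would be wrong; the electron-weighted sum is required.

+1.497 V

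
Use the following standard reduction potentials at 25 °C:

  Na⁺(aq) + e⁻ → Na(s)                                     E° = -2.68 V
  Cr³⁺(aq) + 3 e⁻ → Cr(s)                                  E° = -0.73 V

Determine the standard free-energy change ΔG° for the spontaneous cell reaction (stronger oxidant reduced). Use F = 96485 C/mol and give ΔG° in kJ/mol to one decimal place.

-564.4 kJ/mol

Cr³⁺/Cr (E° = -0.73 V) is the cathode; Na⁺/Na (E° = -2.68 V) is the anode, so E°cell = +1.95 V.
Balancing electrons gives n = 3 (lcm of 3 and 1).
ΔG° = −nFE° = −(3)(96485)(+1.95) = -564,437 J = -564.4 kJ/mol.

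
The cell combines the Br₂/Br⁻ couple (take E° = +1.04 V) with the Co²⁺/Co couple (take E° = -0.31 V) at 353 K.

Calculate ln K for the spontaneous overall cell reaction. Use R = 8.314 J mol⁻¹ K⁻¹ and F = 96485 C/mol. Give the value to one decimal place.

88.8

Cathode: Br₂/Br⁻; anode: Co²⁺/Co. E°cell = (+1.04) − (-0.31) = +1.35 V, with n = 2.
ΔG° = −nFE° = −RT ln K, so ln K = nFE°/(RT) = (2)(96485)(+1.35) / ((8.314)(353)) = 88.764.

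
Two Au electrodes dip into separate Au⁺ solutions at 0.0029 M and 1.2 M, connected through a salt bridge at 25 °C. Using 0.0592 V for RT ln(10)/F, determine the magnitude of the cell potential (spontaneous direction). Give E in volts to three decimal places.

+0.155 V

For a concentration cell E°cell = 0. The 1.2 M side is the cathode (reduction is favoured where [Au⁺] is higher).
With n = 1, E = −(0.0592/1) log([Au⁺]ₐₙ/[Au⁺]꜀ₐₜ) = −(0.0592/1) log(0.0029/1.2) = −(0.0592/1)(-2.617) = +0.155 V.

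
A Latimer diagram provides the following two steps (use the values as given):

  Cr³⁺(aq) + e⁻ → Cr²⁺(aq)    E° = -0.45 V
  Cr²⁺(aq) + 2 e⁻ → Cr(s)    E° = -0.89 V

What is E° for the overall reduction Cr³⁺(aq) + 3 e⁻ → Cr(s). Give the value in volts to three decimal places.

-0.743 V

Standard free energies of sequential steps add: ΔG°₃ = ΔG°₁ + ΔG°₂, so n₃E°₃ = n₁E°₁ + n₂E°₂.
E°₃ = (1×-0.45 + 2×-0.89) / 3 = (-2.230) / 3 = -0.743 V.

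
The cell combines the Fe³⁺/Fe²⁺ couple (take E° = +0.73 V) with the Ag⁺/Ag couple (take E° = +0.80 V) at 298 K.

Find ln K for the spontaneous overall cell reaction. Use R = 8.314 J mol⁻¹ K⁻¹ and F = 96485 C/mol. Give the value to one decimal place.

Cathode: Ag⁺/Ag; anode: Fe³⁺/Fe²⁺. E°cell = (+0.80) − (+0.73) = +0.07 V, with n = 1.
ΔG° = −nFE° = −RT ln K, so ln K = nFE°/(RT) = (1)(96485)(+0.07) / ((8.314)(298)) = 2.726.

2.7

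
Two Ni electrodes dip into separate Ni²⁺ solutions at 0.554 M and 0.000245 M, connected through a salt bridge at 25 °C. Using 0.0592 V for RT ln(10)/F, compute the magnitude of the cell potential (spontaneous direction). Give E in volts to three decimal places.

+0.099 V

For a concentration cell E°cell = 0. The 0.554 M side is the cathode (reduction is favoured where [Ni²⁺] is higher).
With n = 2, E = −(0.0592/2) log([Ni²⁺]ₐₙ/[Ni²⁺]꜀ₐₜ) = −(0.0592/2) log(0.000245/0.554) = −(0.0592/2)(-3.354) = +0.099 V.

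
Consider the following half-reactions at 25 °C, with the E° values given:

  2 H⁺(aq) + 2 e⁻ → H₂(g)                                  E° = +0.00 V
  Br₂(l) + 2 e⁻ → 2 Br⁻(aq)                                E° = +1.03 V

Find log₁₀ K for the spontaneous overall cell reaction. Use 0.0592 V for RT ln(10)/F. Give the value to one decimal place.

34.8

Cathode: Br₂/Br⁻; anode: H⁺/H₂. E°cell = +1.03 V, n = 2.
log K = nE°cell / 0.0592 = (2)(+1.03) / 0.0592 = 34.8.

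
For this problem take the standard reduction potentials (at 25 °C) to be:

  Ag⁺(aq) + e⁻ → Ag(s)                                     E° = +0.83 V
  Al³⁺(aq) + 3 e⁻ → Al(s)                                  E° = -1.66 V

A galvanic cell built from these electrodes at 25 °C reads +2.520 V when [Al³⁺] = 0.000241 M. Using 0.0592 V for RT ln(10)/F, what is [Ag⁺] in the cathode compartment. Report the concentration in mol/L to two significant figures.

0.20 M

Ag⁺/Ag is the cathode, Al³⁺/Al the anode: E°cell = +2.49 V, n = 3.
Overall reaction: 3 Ag⁺(aq) + Al(s) → 3 Ag(s) + Al³⁺(aq); Q = [Al³⁺]^1/[Ag⁺]^3.
From E = E° − (0.0592/n) log Q: log Q = (E° − E)·n/0.0592 = (+2.49 − (+2.520))·3/0.0592 = -1.5203.
So 3·log[Ag⁺] = 1·log(0.000241) − log Q = -3.6180 − (-1.5203) = -2.0977; log[Ag⁺] = -2.0977 / 3 = -0.6992; [Ag⁺] = 10^(-0.6992) ≈ 0.20 M.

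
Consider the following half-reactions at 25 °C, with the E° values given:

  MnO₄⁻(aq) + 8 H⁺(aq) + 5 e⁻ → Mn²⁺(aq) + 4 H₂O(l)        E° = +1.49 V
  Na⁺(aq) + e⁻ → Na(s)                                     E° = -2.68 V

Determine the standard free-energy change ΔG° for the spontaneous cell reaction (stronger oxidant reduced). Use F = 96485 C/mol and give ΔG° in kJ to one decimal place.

-2011.7 kJ

MnO₄⁻/Mn²⁺ (E° = +1.49 V) is the cathode; Na⁺/Na (E° = -2.68 V) is the anode, so E°cell = +4.17 V.
Balancing electrons gives n = 5 (lcm of 5 and 1).
ΔG° = −nFE° = −(5)(96485)(+4.17) = -2,011,712 J = -2011.7 kJ.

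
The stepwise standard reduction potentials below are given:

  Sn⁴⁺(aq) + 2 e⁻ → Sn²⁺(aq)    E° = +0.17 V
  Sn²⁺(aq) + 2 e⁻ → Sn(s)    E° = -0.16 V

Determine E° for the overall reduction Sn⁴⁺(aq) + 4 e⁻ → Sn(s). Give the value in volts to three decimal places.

Adding the free-energy changes (−nFE°) of the two steps gives −n₃FE°₃ = −n₁FE°₁ − n₂FE°₂.
E°₃ = (2×+0.17 + 2×-0.16) / 4 = (+0.020) / 4 = +0.005 V.

+0.005 V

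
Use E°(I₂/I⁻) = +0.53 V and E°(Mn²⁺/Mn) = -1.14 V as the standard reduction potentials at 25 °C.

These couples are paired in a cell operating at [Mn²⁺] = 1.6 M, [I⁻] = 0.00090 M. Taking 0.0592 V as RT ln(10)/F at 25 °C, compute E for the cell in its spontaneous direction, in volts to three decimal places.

+1.844 V

I₂/I⁻ is the cathode (higher E°), Mn²⁺/Mn the anode: E°cell = +0.53 − (-1.14) = +1.67 V, n = 2.
Overall: I₂(s) + Mn(s) → 2 I⁻(aq) + Mn²⁺(aq)
Q = [I⁻]^2·[Mn²⁺]; log Q = -5.887.
E = E° − (0.0592/n) log Q = +1.67 − (0.0592/2)(-5.887) = +1.844 V.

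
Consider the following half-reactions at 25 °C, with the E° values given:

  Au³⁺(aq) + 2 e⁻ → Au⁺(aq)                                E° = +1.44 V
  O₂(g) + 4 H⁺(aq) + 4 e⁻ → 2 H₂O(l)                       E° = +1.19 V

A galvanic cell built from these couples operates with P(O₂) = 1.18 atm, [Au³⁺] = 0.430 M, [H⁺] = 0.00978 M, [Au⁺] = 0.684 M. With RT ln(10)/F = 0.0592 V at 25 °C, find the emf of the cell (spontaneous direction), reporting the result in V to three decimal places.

+0.362 V

Au³⁺/Au⁺ is the cathode (higher E°), O₂/H₂O the anode: E°cell = +1.44 − (+1.19) = +0.25 V, n = 4.
Overall: 2 Au³⁺(aq) + 2 H₂O(l) → 2 Au⁺(aq) + O₂(g) + 4 H⁺(aq)
Q = [Au⁺]^2·P(O₂)·[H⁺]^4 / ([Au³⁺]^2); log Q = -7.564.
E = E° − (0.0592/n) log Q = +0.25 − (0.0592/4)(-7.564) = +0.362 V.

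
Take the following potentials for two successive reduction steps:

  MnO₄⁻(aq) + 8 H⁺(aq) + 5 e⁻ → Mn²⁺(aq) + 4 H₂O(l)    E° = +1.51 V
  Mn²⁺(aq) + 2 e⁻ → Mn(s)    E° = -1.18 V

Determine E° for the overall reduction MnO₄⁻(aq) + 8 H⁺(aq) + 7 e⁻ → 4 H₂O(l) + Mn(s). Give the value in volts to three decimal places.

+0.741 V

Standard free energies of sequential steps add: ΔG°₃ = ΔG°₁ + ΔG°₂, so n₃E°₃ = n₁E°₁ + n₂E°₂.
E°₃ = (5×+1.51 + 2×-1.18) / 7 = (+5.190) / 7 = +0.741 V.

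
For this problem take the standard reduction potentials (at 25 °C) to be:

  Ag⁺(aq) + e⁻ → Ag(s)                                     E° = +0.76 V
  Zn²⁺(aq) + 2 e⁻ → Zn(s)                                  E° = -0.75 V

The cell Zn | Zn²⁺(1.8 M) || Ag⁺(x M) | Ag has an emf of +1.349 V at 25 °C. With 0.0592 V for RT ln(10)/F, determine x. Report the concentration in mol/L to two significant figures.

Ag⁺/Ag is the cathode, Zn²⁺/Zn the anode: E°cell = +1.51 V, n = 2.
Overall reaction: 2 Ag⁺(aq) + Zn(s) → 2 Ag(s) + Zn²⁺(aq); Q = [Zn²⁺]^1/[Ag⁺]^2.
From E = E° − (0.0592/n) log Q: log Q = (E° − E)·n/0.0592 = (+1.51 − (+1.349))·2/0.0592 = 5.4392.
So 2·log[Ag⁺] = 1·log(1.8) − log Q = 0.2553 − (5.4392) = -5.1839; log[Ag⁺] = -5.1839 / 2 = -2.5920; [Ag⁺] = 10^(-2.5920) ≈ 0.0026 M.

0.0026 M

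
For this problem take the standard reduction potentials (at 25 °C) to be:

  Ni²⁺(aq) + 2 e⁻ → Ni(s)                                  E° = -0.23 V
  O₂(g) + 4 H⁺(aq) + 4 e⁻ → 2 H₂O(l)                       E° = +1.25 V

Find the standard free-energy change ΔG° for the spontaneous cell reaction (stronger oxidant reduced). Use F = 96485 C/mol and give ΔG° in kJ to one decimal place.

-571.2 kJ

O₂/H₂O (E° = +1.25 V) is the cathode; Ni²⁺/Ni (E° = -0.23 V) is the anode, so E°cell = +1.48 V.
Balancing electrons gives n = 4 (lcm of 4 and 2).
ΔG° = −nFE° = −(4)(96485)(+1.48) = -571,191 J = -571.2 kJ.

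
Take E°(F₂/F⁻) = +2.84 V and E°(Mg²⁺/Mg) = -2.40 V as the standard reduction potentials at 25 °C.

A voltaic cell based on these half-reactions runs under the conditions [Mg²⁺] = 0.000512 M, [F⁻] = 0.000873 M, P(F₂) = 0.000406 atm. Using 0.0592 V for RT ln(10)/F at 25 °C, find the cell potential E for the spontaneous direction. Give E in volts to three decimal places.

+5.418 V

F₂/F⁻ is the cathode (higher E°), Mg²⁺/Mg the anode: E°cell = +2.84 − (-2.40) = +5.24 V, n = 2.
Overall: F₂(g) + Mg(s) → 2 F⁻(aq) + Mg²⁺(aq)
Q = [F⁻]^2·[Mg²⁺] / (P(F₂)); log Q = -6.017.
E = E° − (0.0592/n) log Q = +5.24 − (0.0592/2)(-6.017) = +5.418 V.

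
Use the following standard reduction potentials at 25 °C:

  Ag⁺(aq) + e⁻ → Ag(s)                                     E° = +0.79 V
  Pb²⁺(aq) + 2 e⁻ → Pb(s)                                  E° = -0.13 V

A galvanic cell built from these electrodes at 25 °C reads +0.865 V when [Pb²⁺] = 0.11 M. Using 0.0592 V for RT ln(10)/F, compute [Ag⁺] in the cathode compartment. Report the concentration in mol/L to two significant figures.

Ag⁺/Ag is the cathode, Pb²⁺/Pb the anode: E°cell = +0.92 V, n = 2.
Overall reaction: 2 Ag⁺(aq) + Pb(s) → 2 Ag(s) + Pb²⁺(aq); Q = [Pb²⁺]^1/[Ag⁺]^2.
From E = E° − (0.0592/n) log Q: log Q = (E° − E)·n/0.0592 = (+0.92 − (+0.865))·2/0.0592 = 1.8581.
So 2·log[Ag⁺] = 1·log(0.11) − log Q = -0.9586 − (1.8581) = -2.8167; log[Ag⁺] = -2.8167 / 2 = -1.4083; [Ag⁺] = 10^(-1.4083) ≈ 0.039 M.

0.039 M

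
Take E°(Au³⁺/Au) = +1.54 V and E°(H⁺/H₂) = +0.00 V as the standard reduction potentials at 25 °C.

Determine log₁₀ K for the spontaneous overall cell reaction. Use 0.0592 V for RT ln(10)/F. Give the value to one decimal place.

Cathode: Au³⁺/Au; anode: H⁺/H₂. E°cell = +1.54 V, n = 6.
log K = nE°cell / 0.0592 = (6)(+1.54) / 0.0592 = 156.1.

156.1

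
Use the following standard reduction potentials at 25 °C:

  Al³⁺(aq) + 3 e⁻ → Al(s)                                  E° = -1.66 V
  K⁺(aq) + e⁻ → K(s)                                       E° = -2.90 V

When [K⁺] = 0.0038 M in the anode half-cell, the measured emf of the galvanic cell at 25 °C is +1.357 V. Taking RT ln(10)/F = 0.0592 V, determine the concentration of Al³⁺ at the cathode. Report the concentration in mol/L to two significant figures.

Al³⁺/Al is the cathode, K⁺/K the anode: E°cell = +1.24 V, n = 3.
Overall reaction: Al³⁺(aq) + 3 K(s) → Al(s) + 3 K⁺(aq); Q = [K⁺]^3/[Al³⁺]^1.
From E = E° − (0.0592/n) log Q: log Q = (E° − E)·n/0.0592 = (+1.24 − (+1.357))·3/0.0592 = -5.9291.
So 1·log[Al³⁺] = 3·log(0.0038) − log Q = -7.2606 − (-5.9291) = -1.3315; [Al³⁺] = 10^(-1.3315) ≈ 0.047 M.

0.047 M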